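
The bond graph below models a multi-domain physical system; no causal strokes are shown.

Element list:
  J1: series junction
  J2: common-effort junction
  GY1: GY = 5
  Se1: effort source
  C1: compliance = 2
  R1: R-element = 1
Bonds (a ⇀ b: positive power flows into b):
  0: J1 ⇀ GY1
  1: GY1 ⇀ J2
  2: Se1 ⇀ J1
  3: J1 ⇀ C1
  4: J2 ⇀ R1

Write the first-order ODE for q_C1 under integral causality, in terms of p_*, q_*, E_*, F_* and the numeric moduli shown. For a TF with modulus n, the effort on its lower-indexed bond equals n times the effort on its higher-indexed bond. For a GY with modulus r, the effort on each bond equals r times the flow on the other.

bond 2 |J1  (Se1 fixes effort; stroke away)
bond 3 |J1  (C1: C, integral causality)
bond 0 |GY1  (J1: last free bond brings flow in)
bond 1 |GY1  (GY1: gyrator matches bond 0)
bond 4 |J2  (only one effort-in slot at J2)

dq_C1/dt = E_Se1/25 - q_C1/50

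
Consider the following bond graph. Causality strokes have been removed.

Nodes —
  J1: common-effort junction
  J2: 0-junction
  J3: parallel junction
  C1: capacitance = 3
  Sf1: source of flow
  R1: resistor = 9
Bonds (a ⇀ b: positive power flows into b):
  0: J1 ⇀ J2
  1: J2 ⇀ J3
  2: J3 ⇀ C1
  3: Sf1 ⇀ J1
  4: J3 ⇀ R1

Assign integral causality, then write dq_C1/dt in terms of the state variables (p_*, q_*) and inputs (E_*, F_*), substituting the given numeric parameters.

dq_C1/dt = F_Sf1 - q_C1/27

b3 stroke at Sf1  (source Sf1 imposes f)
b0 stroke at J1  (closing 0-jn rule on J1)
b1 stroke at J2  (closing 0-jn rule on J2)
b2 stroke at J3  (C1 outputs effort q/C1)
b4 stroke at R1  (J3: bond 2 brought effort, rest push out)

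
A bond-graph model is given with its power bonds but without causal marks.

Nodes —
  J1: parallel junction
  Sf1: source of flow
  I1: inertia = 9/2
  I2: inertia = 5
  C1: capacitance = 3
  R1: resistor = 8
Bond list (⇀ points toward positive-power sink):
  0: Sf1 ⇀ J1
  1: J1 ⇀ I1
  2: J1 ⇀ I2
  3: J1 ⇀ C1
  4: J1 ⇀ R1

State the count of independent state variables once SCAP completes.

#0 |Sf1  (Sf1: flow source, stroke at near end)
#1 |I1  (I1: I, integral causality)
#2 |I2  (I2: I, integral causality)
#3 |J1  (C1: C, integral causality)
#4 |R1  (common-e at J1 fixed by 3)

3  (C1, I1, I2 all integral)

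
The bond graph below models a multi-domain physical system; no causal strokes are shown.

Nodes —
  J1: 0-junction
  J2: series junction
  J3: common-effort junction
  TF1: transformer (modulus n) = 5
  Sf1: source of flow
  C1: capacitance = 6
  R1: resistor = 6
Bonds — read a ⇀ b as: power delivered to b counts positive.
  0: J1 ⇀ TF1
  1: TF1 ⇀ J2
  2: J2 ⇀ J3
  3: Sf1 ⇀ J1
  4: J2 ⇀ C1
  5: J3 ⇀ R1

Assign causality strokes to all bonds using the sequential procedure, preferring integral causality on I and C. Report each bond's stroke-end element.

#0 stroke→J1
#1 stroke→TF1
#2 stroke→J2
#3 stroke→Sf1
#4 stroke→J2
#5 stroke→J3

β3 stroke→Sf1  (Sf1 (Sf) sets flow on bond)
β0 stroke→J1  (closing 0-jn rule on J1)
β1 stroke→TF1  (TF1: transformer flips bond 0)
β2 stroke→J2  (J2: bond 1 brought flow, rest push out)
β4 stroke→J2  (1-jn J2 has f-setter on 1)
β5 stroke→J3  (closing 0-jn rule on J3)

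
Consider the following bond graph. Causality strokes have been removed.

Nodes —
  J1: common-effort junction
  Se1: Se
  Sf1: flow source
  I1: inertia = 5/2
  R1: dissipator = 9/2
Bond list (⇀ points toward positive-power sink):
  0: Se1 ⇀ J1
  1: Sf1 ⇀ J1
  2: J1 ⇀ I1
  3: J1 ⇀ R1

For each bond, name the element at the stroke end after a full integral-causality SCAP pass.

β0 |J1
β1 |Sf1
β2 |I1
β3 |R1

b0 stroke→J1  (Se1 (Se) sets effort on bond)
b1 stroke→Sf1  (source Sf1 imposes f)
b2 stroke→I1  (J1 effort already set via bond 0)
b3 stroke→R1  (J1: bond 0 brought effort, rest push out)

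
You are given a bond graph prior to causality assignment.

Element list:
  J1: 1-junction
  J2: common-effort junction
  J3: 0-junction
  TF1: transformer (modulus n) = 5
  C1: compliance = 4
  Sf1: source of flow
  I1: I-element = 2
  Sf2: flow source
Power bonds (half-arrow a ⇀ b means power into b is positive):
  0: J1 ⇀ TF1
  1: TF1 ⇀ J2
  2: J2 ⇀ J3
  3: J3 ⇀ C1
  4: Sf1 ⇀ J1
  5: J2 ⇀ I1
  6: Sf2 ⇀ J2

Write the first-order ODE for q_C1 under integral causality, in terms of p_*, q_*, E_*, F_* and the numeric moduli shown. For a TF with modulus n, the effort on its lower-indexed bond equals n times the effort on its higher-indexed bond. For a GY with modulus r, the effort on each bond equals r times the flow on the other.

dq_C1/dt = 5*F_Sf1 + F_Sf2 - p_I1/2

β4 |Sf1  (source Sf1 imposes f)
β6 |Sf2  (Sf2: flow source, stroke at near end)
β0 |J1  (1-jn J1 has f-setter on 4)
β1 |TF1  (through TF1, causality passes straight; one stroke at TF1)
β3 |J3  (C1 outputs effort q/C1)
β2 |J2  (J3 effort already set via bond 3)
β5 |I1  (J2 effort already set via bond 2)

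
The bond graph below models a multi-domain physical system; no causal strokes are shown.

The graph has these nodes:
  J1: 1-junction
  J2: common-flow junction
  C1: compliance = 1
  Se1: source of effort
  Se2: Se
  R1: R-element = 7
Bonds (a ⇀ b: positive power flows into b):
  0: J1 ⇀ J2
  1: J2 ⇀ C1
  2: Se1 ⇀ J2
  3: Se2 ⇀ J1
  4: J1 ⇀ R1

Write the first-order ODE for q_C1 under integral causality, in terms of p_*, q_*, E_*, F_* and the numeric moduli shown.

β2 |J2  (Se1 (Se) sets effort on bond)
β3 |J1  (Se2: effort source, stroke at far end)
β1 |J2  (C1 outputs effort q/C1)
β0 |J1  (closing 1-jn rule on J2)
β4 |R1  (only one flow-in slot at J1)

dq_C1/dt = E_Se1/7 + E_Se2/7 - q_C1/7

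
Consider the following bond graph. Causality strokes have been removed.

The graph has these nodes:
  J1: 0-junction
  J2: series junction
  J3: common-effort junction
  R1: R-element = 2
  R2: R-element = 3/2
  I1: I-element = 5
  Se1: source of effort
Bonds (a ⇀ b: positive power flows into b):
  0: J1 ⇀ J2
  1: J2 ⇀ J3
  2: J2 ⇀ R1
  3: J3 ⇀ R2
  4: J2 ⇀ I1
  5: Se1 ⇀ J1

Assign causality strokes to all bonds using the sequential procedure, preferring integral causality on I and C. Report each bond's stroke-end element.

#0 stroke→J2
#1 stroke→J2
#2 stroke→J2
#3 stroke→J3
#4 stroke→I1
#5 stroke→J1

β5 →J1  (Se1 fixes effort; stroke away)
β0 →J2  (J1 effort already set via bond 5)
β4 →I1  (I1 integral (f out))
β1 →J2  (1-jn J2 has f-setter on 4)
β2 →J2  (common-f at J2 fixed by 4)
β3 →J3  (only one effort-in slot at J3)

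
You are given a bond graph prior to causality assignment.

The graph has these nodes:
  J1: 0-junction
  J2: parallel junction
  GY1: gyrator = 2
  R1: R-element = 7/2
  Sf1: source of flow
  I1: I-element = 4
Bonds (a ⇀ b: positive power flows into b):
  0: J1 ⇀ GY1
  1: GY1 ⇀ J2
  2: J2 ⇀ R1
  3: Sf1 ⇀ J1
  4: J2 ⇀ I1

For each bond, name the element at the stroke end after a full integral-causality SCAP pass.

β3 stroke→Sf1  (Sf1 fixes flow; stroke at Sf1)
β0 stroke→J1  (closing 0-jn rule on J1)
β1 stroke→J2  (GY GY1: same side as bond 0)
β2 stroke→R1  (common-e at J2 fixed by 1)
β4 stroke→I1  (J2: bond 1 brought effort, rest push out)

bond 0 |J1
bond 1 |J2
bond 2 |R1
bond 3 |Sf1
bond 4 |I1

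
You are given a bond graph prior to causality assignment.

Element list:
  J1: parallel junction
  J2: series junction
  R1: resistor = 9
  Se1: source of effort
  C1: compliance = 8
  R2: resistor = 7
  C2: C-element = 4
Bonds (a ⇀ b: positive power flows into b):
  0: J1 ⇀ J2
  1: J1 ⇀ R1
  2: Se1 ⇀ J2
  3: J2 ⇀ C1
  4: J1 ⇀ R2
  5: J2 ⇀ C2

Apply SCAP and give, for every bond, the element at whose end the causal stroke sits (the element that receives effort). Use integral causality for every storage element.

β2 →J2  (Se1 fixes effort; stroke away)
β3 →J2  (C1 outputs effort q/C1)
β5 →J2  (prefer integral on C2)
β0 →J1  (J2 needs exactly one f-in)
β1 →R1  (common-e at J1 fixed by 0)
β4 →R2  (J1: bond 0 brought effort, rest push out)

bond 0 stroke→J1
bond 1 stroke→R1
bond 2 stroke→J2
bond 3 stroke→J2
bond 4 stroke→R2
bond 5 stroke→J2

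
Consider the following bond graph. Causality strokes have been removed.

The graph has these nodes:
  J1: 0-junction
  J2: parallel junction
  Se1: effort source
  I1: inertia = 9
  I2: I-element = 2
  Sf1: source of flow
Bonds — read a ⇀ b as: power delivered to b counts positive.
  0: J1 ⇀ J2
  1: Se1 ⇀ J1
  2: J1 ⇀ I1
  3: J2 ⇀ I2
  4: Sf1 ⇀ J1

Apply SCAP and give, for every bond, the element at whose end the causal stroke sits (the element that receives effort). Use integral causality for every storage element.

b1 |J1  (Se1 fixes effort; stroke away)
b4 |Sf1  (source Sf1 imposes f)
b0 |J2  (0-jn J1 has e-setter on 1)
b2 |I1  (J1: bond 1 brought effort, rest push out)
b3 |I2  (J2 effort already set via bond 0)

bond 0 stroke at J2
bond 1 stroke at J1
bond 2 stroke at I1
bond 3 stroke at I2
bond 4 stroke at Sf1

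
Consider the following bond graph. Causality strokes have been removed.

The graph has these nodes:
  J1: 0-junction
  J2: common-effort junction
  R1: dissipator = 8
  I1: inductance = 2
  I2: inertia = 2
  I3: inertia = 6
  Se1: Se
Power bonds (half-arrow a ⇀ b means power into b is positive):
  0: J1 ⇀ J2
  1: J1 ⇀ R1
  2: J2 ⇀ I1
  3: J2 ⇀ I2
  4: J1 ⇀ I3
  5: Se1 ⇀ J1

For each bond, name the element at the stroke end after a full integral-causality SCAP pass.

β5 |J1  (Se1 fixes effort; stroke away)
β0 |J2  (0-jn J1 has e-setter on 5)
β1 |R1  (J1: bond 5 brought effort, rest push out)
β4 |I3  (0-jn J1 has e-setter on 5)
β2 |I1  (J2: bond 0 brought effort, rest push out)
β3 |I2  (0-jn J2 has e-setter on 0)

bond 0 →J2
bond 1 →R1
bond 2 →I1
bond 3 →I2
bond 4 →I3
bond 5 →J1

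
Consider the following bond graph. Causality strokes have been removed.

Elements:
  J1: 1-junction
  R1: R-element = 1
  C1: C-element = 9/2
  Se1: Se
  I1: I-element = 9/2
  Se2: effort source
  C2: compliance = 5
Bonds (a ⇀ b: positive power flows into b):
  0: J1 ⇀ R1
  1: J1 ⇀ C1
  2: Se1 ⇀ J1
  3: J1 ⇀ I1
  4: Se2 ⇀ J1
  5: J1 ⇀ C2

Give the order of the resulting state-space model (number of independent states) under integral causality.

3  (C1, C2, I1 all integral)

b2 stroke→J1  (Se1: effort source, stroke at far end)
b4 stroke→J1  (Se2: effort source, stroke at far end)
b1 stroke→J1  (prefer integral on C1)
b3 stroke→I1  (I1 outputs flow p/I1)
b0 stroke→J1  (1-jn J1 has f-setter on 3)
b5 stroke→J1  (J1: bond 3 brought flow, rest push out)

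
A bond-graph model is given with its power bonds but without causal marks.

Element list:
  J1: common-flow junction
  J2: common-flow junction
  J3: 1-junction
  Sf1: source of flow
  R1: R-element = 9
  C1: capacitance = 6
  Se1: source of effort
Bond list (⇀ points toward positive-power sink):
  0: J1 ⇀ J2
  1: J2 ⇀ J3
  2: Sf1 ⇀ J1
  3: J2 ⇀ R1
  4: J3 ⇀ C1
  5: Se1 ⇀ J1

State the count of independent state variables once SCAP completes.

β2 stroke at Sf1  (Sf1: flow source, stroke at near end)
β5 stroke at J1  (Se1 (Se) sets effort on bond)
β0 stroke at J1  (J1 flow already set via bond 2)
β1 stroke at J2  (1-jn J2 has f-setter on 0)
β3 stroke at J2  (J2 flow already set via bond 0)
β4 stroke at J3  (J3: bond 1 brought flow, rest push out)

1  (C1 all integral)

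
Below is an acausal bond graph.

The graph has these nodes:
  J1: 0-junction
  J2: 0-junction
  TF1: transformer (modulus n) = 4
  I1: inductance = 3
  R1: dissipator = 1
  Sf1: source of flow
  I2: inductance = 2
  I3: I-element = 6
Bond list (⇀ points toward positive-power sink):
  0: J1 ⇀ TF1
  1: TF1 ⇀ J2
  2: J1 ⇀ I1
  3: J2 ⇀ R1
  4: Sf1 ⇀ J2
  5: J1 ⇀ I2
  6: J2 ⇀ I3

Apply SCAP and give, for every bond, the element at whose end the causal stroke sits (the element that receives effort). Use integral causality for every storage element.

b4 stroke→Sf1  (Sf1 fixes flow; stroke at Sf1)
b2 stroke→I1  (I1: I, integral causality)
b5 stroke→I2  (I2 integral (f out))
b0 stroke→J1  (J1: last free bond brings effort in)
b1 stroke→TF1  (TF1 one-in-one-out from 0)
b6 stroke→I3  (I3: I, integral causality)
b3 stroke→J2  (closing 0-jn rule on J2)

b0 →J1
b1 →TF1
b2 →I1
b3 →J2
b4 →Sf1
b5 →I2
b6 →I3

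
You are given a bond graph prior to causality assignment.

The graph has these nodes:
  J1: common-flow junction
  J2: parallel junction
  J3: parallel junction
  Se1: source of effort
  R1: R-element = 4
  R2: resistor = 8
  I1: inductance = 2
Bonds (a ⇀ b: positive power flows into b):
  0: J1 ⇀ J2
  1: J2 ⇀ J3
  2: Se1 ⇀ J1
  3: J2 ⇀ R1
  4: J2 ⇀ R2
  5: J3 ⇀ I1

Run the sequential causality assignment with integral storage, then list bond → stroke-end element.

#2 →J1  (Se1 (Se) sets effort on bond)
#0 →J2  (J1 needs exactly one f-in)
#1 →J3  (0-jn J2 has e-setter on 0)
#3 →R1  (0-jn J2 has e-setter on 0)
#4 →R2  (J2 effort already set via bond 0)
#5 →I1  (common-e at J3 fixed by 1)

bond 0 stroke→J2
bond 1 stroke→J3
bond 2 stroke→J1
bond 3 stroke→R1
bond 4 stroke→R2
bond 5 stroke→I1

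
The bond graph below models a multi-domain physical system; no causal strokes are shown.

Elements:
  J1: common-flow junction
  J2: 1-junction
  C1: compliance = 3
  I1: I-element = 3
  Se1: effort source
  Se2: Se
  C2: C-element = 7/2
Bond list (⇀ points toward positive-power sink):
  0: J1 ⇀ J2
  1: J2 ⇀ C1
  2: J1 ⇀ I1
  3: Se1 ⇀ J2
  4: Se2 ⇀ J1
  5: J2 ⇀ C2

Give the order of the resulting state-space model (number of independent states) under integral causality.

3  (C1, C2, I1 all integral)

β3 |J2  (Se1 (Se) sets effort on bond)
β4 |J1  (Se2 fixes effort; stroke away)
β1 |J2  (C1 integral (e out))
β2 |I1  (I1: I, integral causality)
β0 |J1  (J1 flow already set via bond 2)
β5 |J2  (common-f at J2 fixed by 0)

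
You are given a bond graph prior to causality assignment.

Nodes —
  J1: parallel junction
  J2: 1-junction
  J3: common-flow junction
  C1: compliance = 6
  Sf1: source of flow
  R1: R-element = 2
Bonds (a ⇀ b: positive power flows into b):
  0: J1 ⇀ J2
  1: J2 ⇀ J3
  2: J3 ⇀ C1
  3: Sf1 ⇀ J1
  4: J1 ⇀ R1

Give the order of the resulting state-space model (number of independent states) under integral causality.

1  (C1 all integral)

b3 stroke→Sf1  (Sf1: flow source, stroke at near end)
b2 stroke→J3  (C1: C, integral causality)
b1 stroke→J2  (only one flow-in slot at J3)
b0 stroke→J1  (J2: last free bond brings flow in)
b4 stroke→R1  (common-e at J1 fixed by 0)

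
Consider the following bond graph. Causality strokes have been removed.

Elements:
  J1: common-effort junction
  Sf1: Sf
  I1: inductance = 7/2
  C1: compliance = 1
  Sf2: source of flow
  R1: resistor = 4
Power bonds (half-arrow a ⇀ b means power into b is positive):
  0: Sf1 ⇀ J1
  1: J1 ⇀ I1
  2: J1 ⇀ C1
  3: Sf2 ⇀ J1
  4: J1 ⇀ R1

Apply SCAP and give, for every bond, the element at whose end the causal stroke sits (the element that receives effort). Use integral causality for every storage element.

β0 stroke→Sf1  (Sf1 fixes flow; stroke at Sf1)
β3 stroke→Sf2  (Sf2: flow source, stroke at near end)
β1 stroke→I1  (prefer integral on I1)
β2 stroke→J1  (C1 integral (e out))
β4 stroke→R1  (J1 effort already set via bond 2)

#0 |Sf1
#1 |I1
#2 |J1
#3 |Sf2
#4 |R1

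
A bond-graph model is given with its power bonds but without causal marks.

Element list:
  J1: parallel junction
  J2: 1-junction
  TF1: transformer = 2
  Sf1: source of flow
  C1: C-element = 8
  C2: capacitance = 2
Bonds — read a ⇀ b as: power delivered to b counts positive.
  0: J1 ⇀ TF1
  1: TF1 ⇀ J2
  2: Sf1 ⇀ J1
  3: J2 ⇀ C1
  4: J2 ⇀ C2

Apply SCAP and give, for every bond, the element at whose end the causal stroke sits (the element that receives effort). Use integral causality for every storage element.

β0 stroke at J1
β1 stroke at TF1
β2 stroke at Sf1
β3 stroke at J2
β4 stroke at J2

bond 2 →Sf1  (Sf1 fixes flow; stroke at Sf1)
bond 0 →J1  (closing 0-jn rule on J1)
bond 1 →TF1  (TF TF1: opposite of bond 0)
bond 3 →J2  (J2: bond 1 brought flow, rest push out)
bond 4 →J2  (common-f at J2 fixed by 1)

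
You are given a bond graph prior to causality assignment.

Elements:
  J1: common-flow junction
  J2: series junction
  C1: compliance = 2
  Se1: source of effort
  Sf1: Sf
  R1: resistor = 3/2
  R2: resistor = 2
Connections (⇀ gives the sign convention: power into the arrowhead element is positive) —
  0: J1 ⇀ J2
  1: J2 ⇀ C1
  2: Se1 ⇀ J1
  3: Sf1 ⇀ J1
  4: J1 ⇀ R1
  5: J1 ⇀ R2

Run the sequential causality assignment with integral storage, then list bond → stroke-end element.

b2 stroke→J1  (Se1: effort source, stroke at far end)
b3 stroke→Sf1  (source Sf1 imposes f)
b0 stroke→J1  (J1 flow already set via bond 3)
b4 stroke→J1  (J1 flow already set via bond 3)
b5 stroke→J1  (1-jn J1 has f-setter on 3)
b1 stroke→J2  (J2 flow already set via bond 0)

β0 →J1
β1 →J2
β2 →J1
β3 →Sf1
β4 →J1
β5 →J1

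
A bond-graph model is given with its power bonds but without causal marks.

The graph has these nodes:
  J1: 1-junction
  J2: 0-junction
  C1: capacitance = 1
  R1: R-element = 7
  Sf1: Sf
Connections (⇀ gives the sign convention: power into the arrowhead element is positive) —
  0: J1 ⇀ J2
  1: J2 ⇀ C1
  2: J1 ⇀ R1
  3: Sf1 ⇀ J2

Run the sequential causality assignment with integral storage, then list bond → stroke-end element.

#0 stroke at J1
#1 stroke at J2
#2 stroke at R1
#3 stroke at Sf1

bond 3 stroke→Sf1  (Sf1: flow source, stroke at near end)
bond 1 stroke→J2  (C1 outputs effort q/C1)
bond 0 stroke→J1  (0-jn J2 has e-setter on 1)
bond 2 stroke→R1  (only one flow-in slot at J1)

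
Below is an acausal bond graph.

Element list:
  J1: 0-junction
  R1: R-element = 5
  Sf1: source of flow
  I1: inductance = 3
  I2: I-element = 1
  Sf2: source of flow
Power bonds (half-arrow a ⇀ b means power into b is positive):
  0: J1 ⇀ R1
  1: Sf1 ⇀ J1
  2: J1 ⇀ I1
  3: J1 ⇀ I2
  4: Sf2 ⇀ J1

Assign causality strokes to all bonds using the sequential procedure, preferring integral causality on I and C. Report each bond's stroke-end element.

b0 stroke at J1
b1 stroke at Sf1
b2 stroke at I1
b3 stroke at I2
b4 stroke at Sf2

β1 |Sf1  (Sf1: flow source, stroke at near end)
β4 |Sf2  (Sf2 (Sf) sets flow on bond)
β2 |I1  (I1 outputs flow p/I1)
β3 |I2  (I2 outputs flow p/I2)
β0 |J1  (closing 0-jn rule on J1)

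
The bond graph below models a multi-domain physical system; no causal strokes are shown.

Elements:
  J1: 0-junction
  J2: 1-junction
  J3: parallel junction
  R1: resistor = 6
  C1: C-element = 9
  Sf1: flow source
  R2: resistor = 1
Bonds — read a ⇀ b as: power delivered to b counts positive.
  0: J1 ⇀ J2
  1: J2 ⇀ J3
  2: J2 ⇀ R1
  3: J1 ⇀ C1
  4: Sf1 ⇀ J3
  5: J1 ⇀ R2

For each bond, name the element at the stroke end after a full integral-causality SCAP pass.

#0 stroke at J2
#1 stroke at J3
#2 stroke at J2
#3 stroke at J1
#4 stroke at Sf1
#5 stroke at R2

bond 4 stroke at Sf1  (Sf1 (Sf) sets flow on bond)
bond 1 stroke at J3  (only one effort-in slot at J3)
bond 0 stroke at J2  (1-jn J2 has f-setter on 1)
bond 2 stroke at J2  (1-jn J2 has f-setter on 1)
bond 3 stroke at J1  (C1 integral (e out))
bond 5 stroke at R2  (0-jn J1 has e-setter on 3)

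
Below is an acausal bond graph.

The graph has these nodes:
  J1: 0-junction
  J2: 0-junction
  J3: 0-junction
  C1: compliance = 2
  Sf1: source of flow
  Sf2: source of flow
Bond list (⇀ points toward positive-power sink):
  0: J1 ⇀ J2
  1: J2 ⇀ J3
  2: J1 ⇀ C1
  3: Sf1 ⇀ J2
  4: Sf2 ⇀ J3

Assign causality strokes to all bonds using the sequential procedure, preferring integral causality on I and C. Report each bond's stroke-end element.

bond 3 |Sf1  (source Sf1 imposes f)
bond 4 |Sf2  (Sf2 fixes flow; stroke at Sf2)
bond 1 |J3  (J3: last free bond brings effort in)
bond 0 |J2  (only one effort-in slot at J2)
bond 2 |J1  (only one effort-in slot at J1)

β0 →J2
β1 →J3
β2 →J1
β3 →Sf1
β4 →Sf2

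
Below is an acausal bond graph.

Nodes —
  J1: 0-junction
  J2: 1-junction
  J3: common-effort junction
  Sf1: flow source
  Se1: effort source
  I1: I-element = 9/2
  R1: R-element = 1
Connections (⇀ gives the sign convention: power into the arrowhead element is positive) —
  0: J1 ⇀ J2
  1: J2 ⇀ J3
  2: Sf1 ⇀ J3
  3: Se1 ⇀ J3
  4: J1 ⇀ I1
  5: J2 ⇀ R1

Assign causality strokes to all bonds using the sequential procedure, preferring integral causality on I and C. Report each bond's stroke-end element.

β0 →J1
β1 →J2
β2 →Sf1
β3 →J3
β4 →I1
β5 →J2

#2 stroke at Sf1  (Sf1 (Sf) sets flow on bond)
#3 stroke at J3  (Se1: effort source, stroke at far end)
#1 stroke at J2  (J3: bond 3 brought effort, rest push out)
#4 stroke at I1  (I1 integral (f out))
#0 stroke at J1  (J1: last free bond brings effort in)
#5 stroke at J2  (common-f at J2 fixed by 0)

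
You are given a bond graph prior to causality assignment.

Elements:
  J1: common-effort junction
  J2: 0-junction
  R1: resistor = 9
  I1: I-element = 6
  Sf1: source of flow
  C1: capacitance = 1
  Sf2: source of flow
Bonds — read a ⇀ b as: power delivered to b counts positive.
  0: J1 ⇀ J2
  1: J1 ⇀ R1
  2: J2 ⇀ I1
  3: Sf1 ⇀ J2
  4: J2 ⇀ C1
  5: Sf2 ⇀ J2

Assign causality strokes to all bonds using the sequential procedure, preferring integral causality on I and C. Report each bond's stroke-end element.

b3 |Sf1  (Sf1 fixes flow; stroke at Sf1)
b5 |Sf2  (Sf2 fixes flow; stroke at Sf2)
b2 |I1  (I1 outputs flow p/I1)
b4 |J2  (prefer integral on C1)
b0 |J1  (J2: bond 4 brought effort, rest push out)
b1 |R1  (0-jn J1 has e-setter on 0)

#0 stroke at J1
#1 stroke at R1
#2 stroke at I1
#3 stroke at Sf1
#4 stroke at J2
#5 stroke at Sf2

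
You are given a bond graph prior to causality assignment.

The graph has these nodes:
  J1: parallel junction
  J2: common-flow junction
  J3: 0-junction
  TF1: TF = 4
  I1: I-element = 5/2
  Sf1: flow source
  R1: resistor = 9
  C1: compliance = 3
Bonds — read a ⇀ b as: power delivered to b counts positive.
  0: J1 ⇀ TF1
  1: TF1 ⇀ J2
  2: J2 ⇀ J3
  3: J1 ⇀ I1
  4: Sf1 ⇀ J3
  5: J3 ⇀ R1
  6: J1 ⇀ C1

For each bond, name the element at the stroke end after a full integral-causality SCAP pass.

bond 4 stroke→Sf1  (source Sf1 imposes f)
bond 3 stroke→I1  (I1: I, integral causality)
bond 6 stroke→J1  (C1 integral (e out))
bond 0 stroke→TF1  (J1 effort already set via bond 6)
bond 1 stroke→J2  (TF TF1: opposite of bond 0)
bond 2 stroke→J3  (J2: last free bond brings flow in)
bond 5 stroke→R1  (J3: bond 2 brought effort, rest push out)

β0 |TF1
β1 |J2
β2 |J3
β3 |I1
β4 |Sf1
β5 |R1
β6 |J1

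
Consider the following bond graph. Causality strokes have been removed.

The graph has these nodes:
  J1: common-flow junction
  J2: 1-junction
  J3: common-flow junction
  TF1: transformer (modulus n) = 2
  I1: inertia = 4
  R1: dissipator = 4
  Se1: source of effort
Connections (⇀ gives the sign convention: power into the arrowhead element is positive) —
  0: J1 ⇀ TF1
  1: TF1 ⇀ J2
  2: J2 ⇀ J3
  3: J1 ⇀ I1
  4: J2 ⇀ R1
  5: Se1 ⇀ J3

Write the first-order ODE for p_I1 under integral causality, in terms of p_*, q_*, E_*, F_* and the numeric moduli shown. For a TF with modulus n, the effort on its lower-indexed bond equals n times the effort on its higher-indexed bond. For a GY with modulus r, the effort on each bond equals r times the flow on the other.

dp_I1/dt = 2*E_Se1 - 4*p_I1

β5 stroke at J3  (Se1: effort source, stroke at far end)
β2 stroke at J2  (J3: last free bond brings flow in)
β3 stroke at I1  (I1 integral (f out))
β0 stroke at J1  (J1 flow already set via bond 3)
β1 stroke at TF1  (through TF1, causality passes straight; one stroke at TF1)
β4 stroke at J2  (J2: bond 1 brought flow, rest push out)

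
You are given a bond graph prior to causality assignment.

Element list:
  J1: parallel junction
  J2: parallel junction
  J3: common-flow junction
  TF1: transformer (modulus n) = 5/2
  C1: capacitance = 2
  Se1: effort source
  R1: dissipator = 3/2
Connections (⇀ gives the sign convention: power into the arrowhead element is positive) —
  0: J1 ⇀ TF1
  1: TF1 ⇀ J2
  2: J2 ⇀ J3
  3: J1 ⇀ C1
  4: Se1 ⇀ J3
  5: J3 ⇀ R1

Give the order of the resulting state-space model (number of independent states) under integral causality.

β4 stroke at J3  (source Se1 imposes e)
β3 stroke at J1  (prefer integral on C1)
β0 stroke at TF1  (common-e at J1 fixed by 3)
β1 stroke at J2  (TF1: transformer flips bond 0)
β2 stroke at J3  (common-e at J2 fixed by 1)
β5 stroke at R1  (J3: last free bond brings flow in)

1  (C1 all integral)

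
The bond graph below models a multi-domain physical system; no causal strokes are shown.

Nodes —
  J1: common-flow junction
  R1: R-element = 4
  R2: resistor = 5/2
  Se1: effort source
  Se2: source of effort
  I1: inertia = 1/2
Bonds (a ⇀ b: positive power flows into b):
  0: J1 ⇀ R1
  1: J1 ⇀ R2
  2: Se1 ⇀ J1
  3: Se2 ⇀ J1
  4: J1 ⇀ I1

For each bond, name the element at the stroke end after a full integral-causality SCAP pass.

bond 2 stroke at J1  (Se1 fixes effort; stroke away)
bond 3 stroke at J1  (Se2 fixes effort; stroke away)
bond 4 stroke at I1  (I1: I, integral causality)
bond 0 stroke at J1  (J1 flow already set via bond 4)
bond 1 stroke at J1  (J1: bond 4 brought flow, rest push out)

bond 0 stroke→J1
bond 1 stroke→J1
bond 2 stroke→J1
bond 3 stroke→J1
bond 4 stroke→I1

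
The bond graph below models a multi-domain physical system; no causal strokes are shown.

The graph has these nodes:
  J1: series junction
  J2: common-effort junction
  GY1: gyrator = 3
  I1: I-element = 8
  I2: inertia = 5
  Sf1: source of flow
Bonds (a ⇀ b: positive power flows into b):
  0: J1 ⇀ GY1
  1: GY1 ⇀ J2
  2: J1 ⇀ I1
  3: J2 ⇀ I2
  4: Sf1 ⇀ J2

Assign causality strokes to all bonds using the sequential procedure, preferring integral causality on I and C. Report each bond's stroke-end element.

#0 →J1
#1 →J2
#2 →I1
#3 →I2
#4 →Sf1

bond 4 stroke at Sf1  (Sf1 fixes flow; stroke at Sf1)
bond 2 stroke at I1  (prefer integral on I1)
bond 0 stroke at J1  (1-jn J1 has f-setter on 2)
bond 1 stroke at J2  (GY1: gyrator matches bond 0)
bond 3 stroke at I2  (J2 effort already set via bond 1)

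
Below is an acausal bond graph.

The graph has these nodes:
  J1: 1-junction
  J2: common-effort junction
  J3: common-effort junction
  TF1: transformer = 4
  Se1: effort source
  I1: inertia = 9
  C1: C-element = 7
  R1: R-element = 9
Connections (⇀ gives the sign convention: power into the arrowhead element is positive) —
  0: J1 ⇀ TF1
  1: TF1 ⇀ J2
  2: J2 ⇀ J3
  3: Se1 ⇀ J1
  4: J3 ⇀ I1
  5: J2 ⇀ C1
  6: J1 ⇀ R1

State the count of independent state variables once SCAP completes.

2  (C1, I1 all integral)

β3 →J1  (source Se1 imposes e)
β4 →I1  (I1 integral (f out))
β2 →J3  (J3 needs exactly one e-in)
β5 →J2  (C1: C, integral causality)
β1 →TF1  (common-e at J2 fixed by 5)
β0 →J1  (TF TF1: opposite of bond 1)
β6 →R1  (J1: last free bond brings flow in)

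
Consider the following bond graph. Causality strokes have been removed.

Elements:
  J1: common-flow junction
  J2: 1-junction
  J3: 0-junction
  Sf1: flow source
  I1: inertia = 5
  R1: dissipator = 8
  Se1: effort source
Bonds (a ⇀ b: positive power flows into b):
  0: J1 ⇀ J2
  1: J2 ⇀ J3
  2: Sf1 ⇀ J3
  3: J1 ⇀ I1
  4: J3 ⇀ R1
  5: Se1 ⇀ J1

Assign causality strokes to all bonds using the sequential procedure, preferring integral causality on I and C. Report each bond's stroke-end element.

bond 2 |Sf1  (Sf1 fixes flow; stroke at Sf1)
bond 5 |J1  (source Se1 imposes e)
bond 3 |I1  (prefer integral on I1)
bond 0 |J1  (J1: bond 3 brought flow, rest push out)
bond 1 |J2  (J2: bond 0 brought flow, rest push out)
bond 4 |J3  (only one effort-in slot at J3)

β0 |J1
β1 |J2
β2 |Sf1
β3 |I1
β4 |J3
β5 |J1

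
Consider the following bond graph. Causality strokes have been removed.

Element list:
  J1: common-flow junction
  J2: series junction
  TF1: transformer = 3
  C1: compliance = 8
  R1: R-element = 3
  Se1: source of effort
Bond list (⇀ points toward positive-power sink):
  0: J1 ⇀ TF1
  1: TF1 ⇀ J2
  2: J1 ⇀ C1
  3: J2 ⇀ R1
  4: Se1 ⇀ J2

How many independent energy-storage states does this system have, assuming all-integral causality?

1  (C1 all integral)

#4 |J2  (Se1 fixes effort; stroke away)
#2 |J1  (C1 outputs effort q/C1)
#0 |TF1  (only one flow-in slot at J1)
#1 |J2  (TF TF1: opposite of bond 0)
#3 |R1  (closing 1-jn rule on J2)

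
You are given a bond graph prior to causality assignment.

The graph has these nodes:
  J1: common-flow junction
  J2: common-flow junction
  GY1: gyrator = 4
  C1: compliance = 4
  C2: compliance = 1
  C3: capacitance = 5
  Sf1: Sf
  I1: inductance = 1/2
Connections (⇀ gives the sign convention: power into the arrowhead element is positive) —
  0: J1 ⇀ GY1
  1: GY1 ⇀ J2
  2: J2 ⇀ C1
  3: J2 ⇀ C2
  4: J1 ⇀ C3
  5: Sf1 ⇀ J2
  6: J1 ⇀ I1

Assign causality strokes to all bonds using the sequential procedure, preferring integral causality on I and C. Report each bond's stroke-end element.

b0 →J1
b1 →J2
b2 →J2
b3 →J2
b4 →J1
b5 →Sf1
b6 →I1

bond 5 stroke at Sf1  (Sf1: flow source, stroke at near end)
bond 1 stroke at J2  (J2 flow already set via bond 5)
bond 2 stroke at J2  (J2 flow already set via bond 5)
bond 3 stroke at J2  (J2: bond 5 brought flow, rest push out)
bond 0 stroke at J1  (GY GY1: same side as bond 1)
bond 4 stroke at J1  (prefer integral on C3)
bond 6 stroke at I1  (J1: last free bond brings flow in)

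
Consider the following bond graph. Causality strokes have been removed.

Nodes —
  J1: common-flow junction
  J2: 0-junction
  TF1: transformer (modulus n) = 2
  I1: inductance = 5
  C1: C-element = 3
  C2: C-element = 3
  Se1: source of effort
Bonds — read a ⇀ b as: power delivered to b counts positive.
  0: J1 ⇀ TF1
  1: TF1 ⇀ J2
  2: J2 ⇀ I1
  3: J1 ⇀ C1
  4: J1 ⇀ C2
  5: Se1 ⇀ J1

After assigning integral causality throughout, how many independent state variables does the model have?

3  (C1, C2, I1 all integral)

#5 stroke→J1  (source Se1 imposes e)
#2 stroke→I1  (I1 outputs flow p/I1)
#1 stroke→J2  (J2: last free bond brings effort in)
#0 stroke→TF1  (TF1: transformer flips bond 1)
#3 stroke→J1  (J1: bond 0 brought flow, rest push out)
#4 stroke→J1  (1-jn J1 has f-setter on 0)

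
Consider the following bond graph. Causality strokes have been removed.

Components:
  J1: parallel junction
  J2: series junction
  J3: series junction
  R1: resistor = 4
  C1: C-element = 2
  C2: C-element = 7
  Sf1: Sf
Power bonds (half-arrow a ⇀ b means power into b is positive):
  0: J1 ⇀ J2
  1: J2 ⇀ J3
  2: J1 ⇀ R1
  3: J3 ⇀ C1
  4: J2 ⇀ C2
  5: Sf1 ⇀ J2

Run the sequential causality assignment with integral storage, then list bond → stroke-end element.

#5 →Sf1  (Sf1 (Sf) sets flow on bond)
#0 →J2  (J2: bond 5 brought flow, rest push out)
#1 →J2  (1-jn J2 has f-setter on 5)
#4 →J2  (J2 flow already set via bond 5)
#3 →J3  (J3 flow already set via bond 1)
#2 →J1  (closing 0-jn rule on J1)

b0 →J2
b1 →J2
b2 →J1
b3 →J3
b4 →J2
b5 →Sf1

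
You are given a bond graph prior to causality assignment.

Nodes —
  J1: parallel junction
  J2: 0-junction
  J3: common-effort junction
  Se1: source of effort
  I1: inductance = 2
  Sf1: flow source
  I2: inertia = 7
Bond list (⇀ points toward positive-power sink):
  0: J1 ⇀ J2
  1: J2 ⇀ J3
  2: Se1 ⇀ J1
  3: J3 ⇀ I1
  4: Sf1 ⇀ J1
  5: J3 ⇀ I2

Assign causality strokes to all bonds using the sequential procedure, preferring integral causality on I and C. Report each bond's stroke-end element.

bond 0 |J2
bond 1 |J3
bond 2 |J1
bond 3 |I1
bond 4 |Sf1
bond 5 |I2

#2 stroke at J1  (source Se1 imposes e)
#4 stroke at Sf1  (source Sf1 imposes f)
#0 stroke at J2  (common-e at J1 fixed by 2)
#1 stroke at J3  (J2: bond 0 brought effort, rest push out)
#3 stroke at I1  (0-jn J3 has e-setter on 1)
#5 stroke at I2  (J3: bond 1 brought effort, rest push out)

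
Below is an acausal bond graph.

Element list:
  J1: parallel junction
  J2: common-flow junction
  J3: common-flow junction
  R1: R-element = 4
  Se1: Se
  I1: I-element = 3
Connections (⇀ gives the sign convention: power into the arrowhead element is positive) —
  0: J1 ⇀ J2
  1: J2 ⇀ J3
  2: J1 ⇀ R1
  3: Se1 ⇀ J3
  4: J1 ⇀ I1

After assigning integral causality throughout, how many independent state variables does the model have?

β3 stroke→J3  (source Se1 imposes e)
β1 stroke→J2  (only one flow-in slot at J3)
β0 stroke→J1  (J2: last free bond brings flow in)
β2 stroke→R1  (J1: bond 0 brought effort, rest push out)
β4 stroke→I1  (J1: bond 0 brought effort, rest push out)

1  (I1 all integral)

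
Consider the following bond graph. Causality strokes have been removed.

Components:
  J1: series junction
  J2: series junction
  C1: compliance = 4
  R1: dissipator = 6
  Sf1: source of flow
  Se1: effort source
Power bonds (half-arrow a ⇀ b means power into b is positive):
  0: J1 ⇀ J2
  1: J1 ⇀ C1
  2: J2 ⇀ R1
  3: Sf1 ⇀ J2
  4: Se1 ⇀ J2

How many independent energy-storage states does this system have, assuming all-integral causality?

β3 stroke→Sf1  (source Sf1 imposes f)
β4 stroke→J2  (Se1: effort source, stroke at far end)
β0 stroke→J2  (1-jn J2 has f-setter on 3)
β2 stroke→J2  (common-f at J2 fixed by 3)
β1 stroke→J1  (1-jn J1 has f-setter on 0)

1  (C1 all integral)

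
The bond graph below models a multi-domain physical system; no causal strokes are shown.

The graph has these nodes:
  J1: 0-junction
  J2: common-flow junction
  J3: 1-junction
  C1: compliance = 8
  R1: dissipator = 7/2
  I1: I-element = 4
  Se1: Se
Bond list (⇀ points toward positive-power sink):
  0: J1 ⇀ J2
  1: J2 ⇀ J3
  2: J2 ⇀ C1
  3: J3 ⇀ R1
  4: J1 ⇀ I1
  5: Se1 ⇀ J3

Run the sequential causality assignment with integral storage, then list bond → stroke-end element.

b0 stroke→J1
b1 stroke→J2
b2 stroke→J2
b3 stroke→J3
b4 stroke→I1
b5 stroke→J3

bond 5 →J3  (Se1 fixes effort; stroke away)
bond 2 →J2  (C1: C, integral causality)
bond 4 →I1  (prefer integral on I1)
bond 0 →J1  (J1: last free bond brings effort in)
bond 1 →J2  (common-f at J2 fixed by 0)
bond 3 →J3  (J3: bond 1 brought flow, rest push out)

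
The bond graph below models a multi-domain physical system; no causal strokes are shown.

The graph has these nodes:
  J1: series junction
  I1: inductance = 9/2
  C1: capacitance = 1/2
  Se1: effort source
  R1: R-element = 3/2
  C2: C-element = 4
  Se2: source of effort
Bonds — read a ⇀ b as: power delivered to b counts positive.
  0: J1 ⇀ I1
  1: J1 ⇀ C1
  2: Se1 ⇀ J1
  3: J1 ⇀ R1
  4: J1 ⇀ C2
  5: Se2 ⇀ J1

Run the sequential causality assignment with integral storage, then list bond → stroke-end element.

β0 →I1
β1 →J1
β2 →J1
β3 →J1
β4 →J1
β5 →J1

β2 →J1  (Se1: effort source, stroke at far end)
β5 →J1  (Se2: effort source, stroke at far end)
β0 →I1  (I1: I, integral causality)
β1 →J1  (1-jn J1 has f-setter on 0)
β3 →J1  (1-jn J1 has f-setter on 0)
β4 →J1  (J1 flow already set via bond 0)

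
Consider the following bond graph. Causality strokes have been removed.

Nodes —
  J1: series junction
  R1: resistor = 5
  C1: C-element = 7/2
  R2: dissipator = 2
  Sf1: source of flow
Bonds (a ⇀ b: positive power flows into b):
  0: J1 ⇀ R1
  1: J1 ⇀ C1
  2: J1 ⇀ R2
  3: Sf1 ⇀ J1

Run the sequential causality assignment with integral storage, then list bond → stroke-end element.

#0 |J1
#1 |J1
#2 |J1
#3 |Sf1

#3 stroke→Sf1  (Sf1 fixes flow; stroke at Sf1)
#0 stroke→J1  (J1 flow already set via bond 3)
#1 stroke→J1  (common-f at J1 fixed by 3)
#2 stroke→J1  (J1: bond 3 brought flow, rest push out)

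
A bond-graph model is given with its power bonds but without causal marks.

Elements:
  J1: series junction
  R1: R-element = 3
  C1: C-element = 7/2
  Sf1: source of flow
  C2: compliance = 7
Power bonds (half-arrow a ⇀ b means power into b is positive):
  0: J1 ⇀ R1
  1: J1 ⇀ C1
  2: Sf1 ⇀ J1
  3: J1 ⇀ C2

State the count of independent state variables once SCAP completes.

b2 |Sf1  (Sf1 fixes flow; stroke at Sf1)
b0 |J1  (J1 flow already set via bond 2)
b1 |J1  (J1 flow already set via bond 2)
b3 |J1  (common-f at J1 fixed by 2)

2  (C1, C2 all integral)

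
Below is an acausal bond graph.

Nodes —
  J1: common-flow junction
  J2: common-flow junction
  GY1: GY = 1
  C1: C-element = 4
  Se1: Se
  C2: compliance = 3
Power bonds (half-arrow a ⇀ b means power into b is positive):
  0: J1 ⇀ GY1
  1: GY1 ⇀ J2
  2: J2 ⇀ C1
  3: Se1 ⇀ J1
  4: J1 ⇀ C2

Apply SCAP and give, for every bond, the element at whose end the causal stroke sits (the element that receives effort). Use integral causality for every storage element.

#0 stroke→GY1
#1 stroke→GY1
#2 stroke→J2
#3 stroke→J1
#4 stroke→J1

β3 →J1  (source Se1 imposes e)
β2 →J2  (C1 outputs effort q/C1)
β1 →GY1  (J2: last free bond brings flow in)
β0 →GY1  (GY1 both-in/both-out from 1)
β4 →J1  (J1 flow already set via bond 0)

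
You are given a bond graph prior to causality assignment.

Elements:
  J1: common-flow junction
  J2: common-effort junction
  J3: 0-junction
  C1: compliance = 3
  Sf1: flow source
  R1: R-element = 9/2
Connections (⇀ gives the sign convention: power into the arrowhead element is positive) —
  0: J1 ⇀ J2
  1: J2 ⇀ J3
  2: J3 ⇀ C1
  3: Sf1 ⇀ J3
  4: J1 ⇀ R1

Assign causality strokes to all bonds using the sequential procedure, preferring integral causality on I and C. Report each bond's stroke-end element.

#3 →Sf1  (Sf1 (Sf) sets flow on bond)
#2 →J3  (C1: C, integral causality)
#1 →J2  (J3 effort already set via bond 2)
#0 →J1  (0-jn J2 has e-setter on 1)
#4 →R1  (J1 needs exactly one f-in)

#0 |J1
#1 |J2
#2 |J3
#3 |Sf1
#4 |R1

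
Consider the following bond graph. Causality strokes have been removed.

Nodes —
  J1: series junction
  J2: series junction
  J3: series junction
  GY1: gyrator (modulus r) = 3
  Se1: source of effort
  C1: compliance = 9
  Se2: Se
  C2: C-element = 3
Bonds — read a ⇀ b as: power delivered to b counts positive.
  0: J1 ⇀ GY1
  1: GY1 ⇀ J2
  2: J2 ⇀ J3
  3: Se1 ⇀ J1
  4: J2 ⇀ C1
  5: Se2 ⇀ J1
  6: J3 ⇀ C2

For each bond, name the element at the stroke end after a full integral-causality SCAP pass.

b3 stroke→J1  (Se1 (Se) sets effort on bond)
b5 stroke→J1  (Se2: effort source, stroke at far end)
b0 stroke→GY1  (J1: last free bond brings flow in)
b1 stroke→GY1  (GY1: gyrator matches bond 0)
b2 stroke→J2  (1-jn J2 has f-setter on 1)
b4 stroke→J2  (1-jn J2 has f-setter on 1)
b6 stroke→J3  (1-jn J3 has f-setter on 2)

b0 stroke→GY1
b1 stroke→GY1
b2 stroke→J2
b3 stroke→J1
b4 stroke→J2
b5 stroke→J1
b6 stroke→J3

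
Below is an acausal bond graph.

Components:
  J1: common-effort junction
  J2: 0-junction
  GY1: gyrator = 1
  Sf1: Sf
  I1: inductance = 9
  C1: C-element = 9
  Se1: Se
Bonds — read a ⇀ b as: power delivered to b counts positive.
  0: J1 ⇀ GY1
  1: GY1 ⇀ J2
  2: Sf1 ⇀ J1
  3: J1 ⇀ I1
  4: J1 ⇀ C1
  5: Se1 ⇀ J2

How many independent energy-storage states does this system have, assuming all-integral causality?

2  (C1, I1 all integral)

b2 →Sf1  (Sf1 fixes flow; stroke at Sf1)
b5 →J2  (Se1: effort source, stroke at far end)
b1 →GY1  (J2: bond 5 brought effort, rest push out)
b0 →GY1  (GY GY1: same side as bond 1)
b3 →I1  (I1: I, integral causality)
b4 →J1  (only one effort-in slot at J1)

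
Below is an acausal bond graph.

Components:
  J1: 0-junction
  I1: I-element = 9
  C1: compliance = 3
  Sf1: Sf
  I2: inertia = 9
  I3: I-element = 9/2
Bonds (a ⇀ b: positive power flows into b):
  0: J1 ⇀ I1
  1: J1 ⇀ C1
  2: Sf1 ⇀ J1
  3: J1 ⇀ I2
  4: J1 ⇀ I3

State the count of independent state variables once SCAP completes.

bond 2 stroke→Sf1  (Sf1 (Sf) sets flow on bond)
bond 0 stroke→I1  (prefer integral on I1)
bond 1 stroke→J1  (C1: C, integral causality)
bond 3 stroke→I2  (J1: bond 1 brought effort, rest push out)
bond 4 stroke→I3  (J1: bond 1 brought effort, rest push out)

4  (C1, I1, I2, I3 all integral)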